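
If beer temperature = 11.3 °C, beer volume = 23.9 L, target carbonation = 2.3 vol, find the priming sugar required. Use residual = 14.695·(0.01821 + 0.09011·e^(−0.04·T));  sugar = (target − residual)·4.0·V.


residual = 14.695·(0.01821 + 0.09011·e^(−0.04·11.3)) = 1.1102
sugar = (2.3 − 1.1102)·4.0·23.9

113.7416 g


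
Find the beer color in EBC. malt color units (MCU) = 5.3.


SRM = 1.4922·MCU^0.6859;  EBC = SRM·1.97
SRM = 1.4922·5.3^0.6859 = 4.6839
EBC = 4.6839·1.97

9.2273 EBC


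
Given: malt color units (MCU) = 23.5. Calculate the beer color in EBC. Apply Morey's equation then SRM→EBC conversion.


SRM = 1.4922·MCU^0.6859;  EBC = SRM·1.97
SRM = 1.4922·23.5^0.6859 = 13.0090
EBC = 13.0090·1.97

25.6276 EBC


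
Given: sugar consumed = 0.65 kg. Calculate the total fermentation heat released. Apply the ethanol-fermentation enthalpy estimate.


Q = m_sugar · 590 kJ/kg
Q = 0.65 · 590

383.5000 kJ


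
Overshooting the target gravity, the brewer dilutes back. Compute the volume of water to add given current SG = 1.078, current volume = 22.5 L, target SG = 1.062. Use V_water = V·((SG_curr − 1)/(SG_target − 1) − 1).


V_water = 22.5·((1.078 − 1)/(1.062 − 1) − 1)

5.8065 L


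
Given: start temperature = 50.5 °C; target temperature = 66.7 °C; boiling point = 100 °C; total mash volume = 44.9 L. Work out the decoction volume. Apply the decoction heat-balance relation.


V_dec = V_total·(T_target − T_start)/(T_boil − T_start)
V_dec = 44.9·(66.7 − 50.5)/(100 − 50.5)

14.6945 L


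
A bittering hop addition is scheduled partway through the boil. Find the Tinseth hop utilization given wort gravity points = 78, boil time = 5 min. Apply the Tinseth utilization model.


U = 1.65·0.000125^(GP/1000) · (1 − e^(−0.04·t))/4.15
bigness = 1.65·0.000125^(78/1000) = 0.8185
boil_factor = (1 − e^(−0.04·5))/4.15 = 0.0437
U = 0.8185 · 0.0437

0.0358


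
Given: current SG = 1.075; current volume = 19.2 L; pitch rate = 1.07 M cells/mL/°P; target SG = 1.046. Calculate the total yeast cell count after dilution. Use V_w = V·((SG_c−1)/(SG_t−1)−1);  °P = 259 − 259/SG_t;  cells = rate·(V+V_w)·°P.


V_w = 19.2·((1.075−1)/(1.046−1)−1) = 12.1043
V_final = 19.2 + 12.1043 = 31.3043
°P = 259 − 259/1.046 = 11.3901
cells = 1.07·31.3043·11.3901

381.5174 billion cells


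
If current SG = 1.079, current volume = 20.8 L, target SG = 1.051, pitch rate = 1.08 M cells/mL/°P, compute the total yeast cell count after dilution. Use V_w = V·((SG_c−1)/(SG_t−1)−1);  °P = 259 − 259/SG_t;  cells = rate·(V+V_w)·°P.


V_w = 20.8·((1.079−1)/(1.051−1)−1) = 11.4196
V_final = 20.8 + 11.4196 = 32.2196
°P = 259 − 259/1.051 = 12.5680
cells = 1.08·32.2196·12.5680

437.3320 billion cells


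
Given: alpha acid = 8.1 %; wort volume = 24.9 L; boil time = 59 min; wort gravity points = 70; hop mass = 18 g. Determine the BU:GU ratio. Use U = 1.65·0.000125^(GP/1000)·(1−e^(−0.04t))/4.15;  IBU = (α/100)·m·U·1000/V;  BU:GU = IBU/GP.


U = 1.65·0.000125^(70/1000)·(1−e^(−0.04·59))/4.15 = 0.1919
IBU = (8.1/100)·18·0.1919·1000/24.9 = 11.2384
BU:GU = 11.2384/70

0.1605


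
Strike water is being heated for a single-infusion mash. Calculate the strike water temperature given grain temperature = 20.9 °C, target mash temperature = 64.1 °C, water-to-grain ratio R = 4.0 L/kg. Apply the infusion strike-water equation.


T_strike = (0.41/R)·(T_mash − T_grain) + T_mash
T_strike = (0.41/4.0)·(64.1 − 20.9) + 64.1

68.5280 °C


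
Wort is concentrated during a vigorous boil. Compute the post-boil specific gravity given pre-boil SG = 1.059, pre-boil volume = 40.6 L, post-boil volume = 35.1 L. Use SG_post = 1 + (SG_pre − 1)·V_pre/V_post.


pts_pre = (1.059 − 1)·1000 = 59.0000
pts_post = 59.0000·40.6/35.1 = 68.2450
SG_post = 1 + 68.2450/1000

1.0682


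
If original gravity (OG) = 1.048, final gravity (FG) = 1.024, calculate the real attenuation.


AA = (OG−FG)/(OG−1)·100;  RA = AA·0.8192
AA = (1.048 − 1.024)/(1.048 − 1)·100 = 50.0000
RA = 50.0000·0.8192

40.9600 %


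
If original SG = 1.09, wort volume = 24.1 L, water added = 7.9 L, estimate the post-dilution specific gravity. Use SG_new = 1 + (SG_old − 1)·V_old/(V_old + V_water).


pts = (1.09 − 1)·1000·24.1/(24.1 + 7.9) = 67.7813
SG_new = 1 + 67.7813/1000

1.0678


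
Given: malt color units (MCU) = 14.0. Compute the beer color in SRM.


SRM = 1.4922 · MCU^0.6859
SRM = 1.4922 · 14.0^0.6859

9.1192 SRM


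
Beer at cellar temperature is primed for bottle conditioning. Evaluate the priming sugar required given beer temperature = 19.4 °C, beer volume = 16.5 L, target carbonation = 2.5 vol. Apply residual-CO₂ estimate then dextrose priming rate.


residual = 14.695·(0.01821 + 0.09011·e^(−0.04·T));  sugar = (target − residual)·4.0·V
residual = 14.695·(0.01821 + 0.09011·e^(−0.04·19.4)) = 0.8770
sugar = (2.5 − 0.8770)·4.0·16.5

107.1157 g


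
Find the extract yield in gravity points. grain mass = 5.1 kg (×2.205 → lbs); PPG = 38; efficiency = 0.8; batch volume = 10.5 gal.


points = lbs × PPG × eff / vol
lbs = 5.1 × 2.205 = 11.2455
points = 11.2455 × 38 × 0.8 / 10.5

32.5584 points


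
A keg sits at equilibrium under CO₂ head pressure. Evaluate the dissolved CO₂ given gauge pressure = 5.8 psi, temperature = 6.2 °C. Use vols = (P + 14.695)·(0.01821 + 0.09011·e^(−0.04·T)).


vols = (5.8 + 14.695)·(0.01821 + 0.09011·e^(−0.04·6.2))

1.8144 volumes


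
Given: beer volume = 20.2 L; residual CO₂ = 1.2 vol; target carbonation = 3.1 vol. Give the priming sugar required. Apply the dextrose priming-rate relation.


sugar = (target − residual)·4.0·V
sugar = (3.1 − 1.2)·4.0·20.2

153.5200 g


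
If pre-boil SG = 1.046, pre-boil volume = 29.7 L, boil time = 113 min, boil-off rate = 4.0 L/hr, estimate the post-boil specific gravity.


V_post = V_pre − rate·(t/60);  SG_post = 1 + (SG_pre−1)·V_pre/V_post
V_post = 29.7 − 4.0·(113/60) = 22.1667
SG_post = 1 + (1.046 − 1)·29.7/22.1667

1.0616


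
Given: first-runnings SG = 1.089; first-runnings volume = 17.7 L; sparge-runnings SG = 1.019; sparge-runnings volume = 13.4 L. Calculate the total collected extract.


total = Σ (SG_i − 1)·1000·V_i
first = (1.089 − 1)·1000·17.7 = 1575.3000
sparge = (1.019 − 1)·1000·13.4 = 254.6000
total = 1575.3000 + 254.6000

1829.9000 gravity·L


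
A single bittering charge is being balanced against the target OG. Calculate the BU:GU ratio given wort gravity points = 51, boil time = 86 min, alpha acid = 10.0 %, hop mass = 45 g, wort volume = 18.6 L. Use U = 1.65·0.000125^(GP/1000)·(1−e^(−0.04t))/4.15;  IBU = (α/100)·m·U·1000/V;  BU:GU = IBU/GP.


U = 1.65·0.000125^(51/1000)·(1−e^(−0.04·86))/4.15 = 0.2433
IBU = (10.0/100)·45·0.2433·1000/18.6 = 58.8741
BU:GU = 58.8741/51

1.1544


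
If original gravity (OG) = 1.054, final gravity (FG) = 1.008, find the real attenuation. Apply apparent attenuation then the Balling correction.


AA = (OG−FG)/(OG−1)·100;  RA = AA·0.8192
AA = (1.054 − 1.008)/(1.054 − 1)·100 = 85.1852
RA = 85.1852·0.8192

69.7837 %


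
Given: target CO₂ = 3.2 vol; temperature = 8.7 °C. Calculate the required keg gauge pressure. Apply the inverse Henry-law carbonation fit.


psi = vols/(0.01821 + 0.09011·e^(−0.04·T)) − 14.695
psi = 3.2/(0.01821 + 0.09011·e^(−0.04·8.7)) − 14.695

24.4073 psi


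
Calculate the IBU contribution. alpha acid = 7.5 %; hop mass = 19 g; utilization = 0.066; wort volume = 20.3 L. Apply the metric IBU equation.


IBU = (α/100)·mass·U·1000 / V
IBU = (7.5/100)·19·0.066·1000 / 20.3

4.6330 IBU


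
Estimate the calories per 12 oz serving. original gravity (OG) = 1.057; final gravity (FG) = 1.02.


ABW = (OG−FG)·131.25·0.79/FG;  °P = 259 − 259/SG (for OG→OE and FG→AE);  RE = 0.1808·OE + 0.8192·AE;  Cal = (6.9·ABW + 4·(RE−0.1))·FG·3.55
ABW = (1.057 − 1.02)·131.25·0.79/1.02 = 3.7612
OE = 259 − 259/1.057 = 13.9669 °P
AE = 259 − 259/1.02 = 5.0784 °P
RE = 0.1808·13.9669 + 0.8192·5.0784 = 6.6855 °P
Cal = (6.9·3.7612 + 4·(6.6855−0.1))·1.02·3.55

189.3574 kcal


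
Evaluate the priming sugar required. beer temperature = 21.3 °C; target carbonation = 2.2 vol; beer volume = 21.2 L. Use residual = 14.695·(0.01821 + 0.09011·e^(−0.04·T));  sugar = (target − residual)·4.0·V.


residual = 14.695·(0.01821 + 0.09011·e^(−0.04·21.3)) = 0.8324
sugar = (2.2 − 0.8324)·4.0·21.2

115.9696 g


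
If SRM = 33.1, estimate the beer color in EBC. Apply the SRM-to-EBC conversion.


EBC = SRM · 1.97
EBC = 33.1 · 1.97

65.2070 EBC


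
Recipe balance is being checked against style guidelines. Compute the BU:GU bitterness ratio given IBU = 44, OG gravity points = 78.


BU:GU = IBU / OG_points
BU:GU = 44 / 78

0.5641


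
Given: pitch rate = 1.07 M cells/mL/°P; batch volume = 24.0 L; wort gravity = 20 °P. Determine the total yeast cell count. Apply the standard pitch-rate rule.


cells (billions) = rate · V_L · °P
cells = 1.07 · 24.0 · 20

513.6000 billion cells


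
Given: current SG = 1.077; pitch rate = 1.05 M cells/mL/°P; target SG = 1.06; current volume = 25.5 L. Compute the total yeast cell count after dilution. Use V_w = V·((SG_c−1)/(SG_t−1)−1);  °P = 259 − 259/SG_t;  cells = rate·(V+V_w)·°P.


V_w = 25.5·((1.077−1)/(1.06−1)−1) = 7.2250
V_final = 25.5 + 7.2250 = 32.7250
°P = 259 − 259/1.06 = 14.6604
cells = 1.05·32.7250·14.6604

503.7489 billion cells


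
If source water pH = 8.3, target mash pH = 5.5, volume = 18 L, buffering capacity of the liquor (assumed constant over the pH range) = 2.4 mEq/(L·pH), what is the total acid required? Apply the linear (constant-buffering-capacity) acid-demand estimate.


acid = buffering capacity · (pH_source − pH_target) · V
acid = 2.4 · (8.3 − 5.5) · 18

120.9600 mEq


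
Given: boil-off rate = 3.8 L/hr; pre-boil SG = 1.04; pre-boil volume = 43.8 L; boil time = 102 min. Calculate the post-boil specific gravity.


V_post = V_pre − rate·(t/60);  SG_post = 1 + (SG_pre−1)·V_pre/V_post
V_post = 43.8 − 3.8·(102/60) = 37.3400
SG_post = 1 + (1.04 − 1)·43.8/37.3400

1.0469


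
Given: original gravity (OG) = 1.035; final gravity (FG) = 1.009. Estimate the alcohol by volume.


ABV = (OG − FG) · 131.25
ABV = (1.035 − 1.009) · 131.25

3.4125 % ABV


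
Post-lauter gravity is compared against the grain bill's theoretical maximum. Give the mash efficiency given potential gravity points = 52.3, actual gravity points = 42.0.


efficiency = actual / potential × 100
efficiency = 42.0 / 52.3 × 100

80.3059 %


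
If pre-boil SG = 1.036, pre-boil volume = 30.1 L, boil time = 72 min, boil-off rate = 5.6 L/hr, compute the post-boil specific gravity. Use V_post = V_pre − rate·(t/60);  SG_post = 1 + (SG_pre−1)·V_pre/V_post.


V_post = 30.1 − 5.6·(72/60) = 23.3800
SG_post = 1 + (1.036 − 1)·30.1/23.3800

1.0463


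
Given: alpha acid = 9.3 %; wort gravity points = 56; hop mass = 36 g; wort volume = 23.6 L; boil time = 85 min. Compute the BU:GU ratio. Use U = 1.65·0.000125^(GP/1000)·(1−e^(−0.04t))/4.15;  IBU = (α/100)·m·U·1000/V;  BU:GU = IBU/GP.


U = 1.65·0.000125^(56/1000)·(1−e^(−0.04·85))/4.15 = 0.2323
IBU = (9.3/100)·36·0.2323·1000/23.6 = 32.9606
BU:GU = 32.9606/56

0.5886


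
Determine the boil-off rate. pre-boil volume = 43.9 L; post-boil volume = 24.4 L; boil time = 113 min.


rate = (V_pre − V_post) / (t_min/60)
rate = (43.9 − 24.4) / (113/60)

10.3540 L/hr


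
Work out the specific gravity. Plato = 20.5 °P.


SG = 259/(259 − P)
SG = 259/(259 − 20.5)

1.0860


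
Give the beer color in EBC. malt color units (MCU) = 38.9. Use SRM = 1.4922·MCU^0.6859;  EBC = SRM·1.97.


SRM = 1.4922·38.9^0.6859 = 18.3812
EBC = 18.3812·1.97

36.2109 EBC


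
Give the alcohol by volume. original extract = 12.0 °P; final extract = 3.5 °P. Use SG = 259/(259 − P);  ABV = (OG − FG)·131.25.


OG = 259/(259 − 12.0) = 1.0486
FG = 259/(259 − 3.5) = 1.0137
ABV = (1.0486 − 1.0137)·131.25

4.5786 % ABV


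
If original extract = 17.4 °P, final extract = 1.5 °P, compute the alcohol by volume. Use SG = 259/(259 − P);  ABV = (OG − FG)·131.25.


OG = 259/(259 − 17.4) = 1.0720
FG = 259/(259 − 1.5) = 1.0058
ABV = (1.0720 − 1.0058)·131.25

8.6880 % ABV


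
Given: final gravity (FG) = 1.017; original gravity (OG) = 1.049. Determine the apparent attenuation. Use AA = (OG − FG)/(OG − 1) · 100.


AA = (1.049 − 1.017)/(1.049 − 1) · 100

65.3061 %


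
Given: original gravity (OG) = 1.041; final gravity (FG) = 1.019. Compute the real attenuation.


AA = (OG−FG)/(OG−1)·100;  RA = AA·0.8192
AA = (1.041 − 1.019)/(1.041 − 1)·100 = 53.6585
RA = 53.6585·0.8192

43.9571 %


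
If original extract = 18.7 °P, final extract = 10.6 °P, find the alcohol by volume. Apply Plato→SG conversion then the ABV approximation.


SG = 259/(259 − P);  ABV = (OG − FG)·131.25
OG = 259/(259 − 18.7) = 1.0778
FG = 259/(259 − 10.6) = 1.0427
ABV = (1.0778 − 1.0427)·131.25

4.6129 % ABV


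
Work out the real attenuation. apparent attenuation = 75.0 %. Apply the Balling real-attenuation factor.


RA = AA · 0.8192
RA = 75.0 · 0.8192

61.4400 %


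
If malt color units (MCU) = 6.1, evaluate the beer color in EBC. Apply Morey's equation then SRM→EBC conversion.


SRM = 1.4922·MCU^0.6859;  EBC = SRM·1.97
SRM = 1.4922·6.1^0.6859 = 5.1580
EBC = 5.1580·1.97

10.1613 EBC


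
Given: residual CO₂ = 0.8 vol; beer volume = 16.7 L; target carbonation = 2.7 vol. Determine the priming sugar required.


sugar = (target − residual)·4.0·V
sugar = (2.7 − 0.8)·4.0·16.7

126.9200 g


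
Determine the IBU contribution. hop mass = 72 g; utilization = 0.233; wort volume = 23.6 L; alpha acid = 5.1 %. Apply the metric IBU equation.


IBU = (α/100)·mass·U·1000 / V
IBU = (5.1/100)·72·0.233·1000 / 23.6

36.2532 IBU


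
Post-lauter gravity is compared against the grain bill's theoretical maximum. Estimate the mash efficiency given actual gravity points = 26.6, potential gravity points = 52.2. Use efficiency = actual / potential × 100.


efficiency = 26.6 / 52.2 × 100

50.9579 %


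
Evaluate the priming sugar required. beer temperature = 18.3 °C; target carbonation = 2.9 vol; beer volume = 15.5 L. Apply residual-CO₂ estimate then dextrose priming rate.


residual = 14.695·(0.01821 + 0.09011·e^(−0.04·T));  sugar = (target − residual)·4.0·V
residual = 14.695·(0.01821 + 0.09011·e^(−0.04·18.3)) = 0.9044
sugar = (2.9 − 0.9044)·4.0·15.5

123.7242 g


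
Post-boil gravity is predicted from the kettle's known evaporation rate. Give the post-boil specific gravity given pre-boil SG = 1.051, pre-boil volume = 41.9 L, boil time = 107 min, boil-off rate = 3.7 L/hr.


V_post = V_pre − rate·(t/60);  SG_post = 1 + (SG_pre−1)·V_pre/V_post
V_post = 41.9 − 3.7·(107/60) = 35.3017
SG_post = 1 + (1.051 − 1)·41.9/35.3017

1.0605


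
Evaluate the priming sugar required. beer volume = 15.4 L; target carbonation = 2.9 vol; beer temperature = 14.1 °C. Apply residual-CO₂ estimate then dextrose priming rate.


residual = 14.695·(0.01821 + 0.09011·e^(−0.04·T));  sugar = (target − residual)·4.0·V
residual = 14.695·(0.01821 + 0.09011·e^(−0.04·14.1)) = 1.0210
sugar = (2.9 − 1.0210)·4.0·15.4

115.7493 g


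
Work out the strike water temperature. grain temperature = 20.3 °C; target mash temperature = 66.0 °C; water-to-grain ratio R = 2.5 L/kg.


T_strike = (0.41/R)·(T_mash − T_grain) + T_mash
T_strike = (0.41/2.5)·(66.0 − 20.3) + 66.0

73.4948 °C


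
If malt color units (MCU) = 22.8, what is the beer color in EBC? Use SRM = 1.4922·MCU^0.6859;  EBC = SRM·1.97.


SRM = 1.4922·22.8^0.6859 = 12.7419
EBC = 12.7419·1.97

25.1016 EBC


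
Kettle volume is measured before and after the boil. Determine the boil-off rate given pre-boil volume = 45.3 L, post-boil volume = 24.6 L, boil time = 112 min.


rate = (V_pre − V_post) / (t_min/60)
rate = (45.3 − 24.6) / (112/60)

11.0893 L/hr


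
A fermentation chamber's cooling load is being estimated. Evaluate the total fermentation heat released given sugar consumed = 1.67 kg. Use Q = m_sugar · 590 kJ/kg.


Q = 1.67 · 590

985.3000 kJ


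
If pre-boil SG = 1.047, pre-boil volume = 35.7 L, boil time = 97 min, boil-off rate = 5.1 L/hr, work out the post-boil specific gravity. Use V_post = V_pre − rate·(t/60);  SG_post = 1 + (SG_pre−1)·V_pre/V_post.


V_post = 35.7 − 5.1·(97/60) = 27.4550
SG_post = 1 + (1.047 − 1)·35.7/27.4550

1.0611


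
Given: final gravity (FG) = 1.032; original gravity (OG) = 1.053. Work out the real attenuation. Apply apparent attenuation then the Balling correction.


AA = (OG−FG)/(OG−1)·100;  RA = AA·0.8192
AA = (1.053 − 1.032)/(1.053 − 1)·100 = 39.6226
RA = 39.6226·0.8192

32.4589 %


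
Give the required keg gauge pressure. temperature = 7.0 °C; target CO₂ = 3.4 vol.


psi = vols/(0.01821 + 0.09011·e^(−0.04·T)) − 14.695
psi = 3.4/(0.01821 + 0.09011·e^(−0.04·7.0)) − 14.695

24.6962 psi


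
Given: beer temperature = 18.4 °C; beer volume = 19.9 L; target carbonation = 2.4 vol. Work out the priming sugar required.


residual = 14.695·(0.01821 + 0.09011·e^(−0.04·T));  sugar = (target − residual)·4.0·V
residual = 14.695·(0.01821 + 0.09011·e^(−0.04·18.4)) = 0.9019
sugar = (2.4 − 0.9019)·4.0·19.9

119.2483 g


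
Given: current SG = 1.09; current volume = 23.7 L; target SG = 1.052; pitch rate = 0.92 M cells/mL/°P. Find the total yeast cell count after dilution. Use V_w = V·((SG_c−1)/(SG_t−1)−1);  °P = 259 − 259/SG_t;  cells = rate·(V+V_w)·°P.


V_w = 23.7·((1.09−1)/(1.052−1)−1) = 17.3192
V_final = 23.7 + 17.3192 = 41.0192
°P = 259 − 259/1.052 = 12.8023
cells = 0.92·41.0192·12.8023

483.1286 billion cells


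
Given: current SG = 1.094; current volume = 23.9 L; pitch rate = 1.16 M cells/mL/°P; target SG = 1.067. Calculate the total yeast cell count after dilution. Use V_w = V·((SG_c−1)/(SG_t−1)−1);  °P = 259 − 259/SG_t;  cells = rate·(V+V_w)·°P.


V_w = 23.9·((1.094−1)/(1.067−1)−1) = 9.6313
V_final = 23.9 + 9.6313 = 33.5313
°P = 259 − 259/1.067 = 16.2634
cells = 1.16·33.5313·16.2634

632.5853 billion cells


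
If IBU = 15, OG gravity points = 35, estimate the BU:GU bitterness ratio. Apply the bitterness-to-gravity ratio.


BU:GU = IBU / OG_points
BU:GU = 15 / 35

0.4286


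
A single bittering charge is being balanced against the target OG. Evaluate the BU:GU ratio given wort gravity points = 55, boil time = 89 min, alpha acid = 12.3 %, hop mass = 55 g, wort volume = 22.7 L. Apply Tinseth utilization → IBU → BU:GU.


U = 1.65·0.000125^(GP/1000)·(1−e^(−0.04t))/4.15;  IBU = (α/100)·m·U·1000/V;  BU:GU = IBU/GP
U = 1.65·0.000125^(55/1000)·(1−e^(−0.04·89))/4.15 = 0.2356
IBU = (12.3/100)·55·0.2356·1000/22.7 = 70.2228
BU:GU = 70.2228/55

1.2768


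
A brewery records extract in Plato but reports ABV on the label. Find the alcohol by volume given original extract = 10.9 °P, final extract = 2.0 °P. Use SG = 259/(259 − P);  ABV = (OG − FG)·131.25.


OG = 259/(259 − 10.9) = 1.0439
FG = 259/(259 − 2.0) = 1.0078
ABV = (1.0439 − 1.0078)·131.25

4.7449 % ABV


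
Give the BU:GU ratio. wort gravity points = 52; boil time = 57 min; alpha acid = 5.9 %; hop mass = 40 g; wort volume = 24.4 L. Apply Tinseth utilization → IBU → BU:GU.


U = 1.65·0.000125^(GP/1000)·(1−e^(−0.04t))/4.15;  IBU = (α/100)·m·U·1000/V;  BU:GU = IBU/GP
U = 1.65·0.000125^(52/1000)·(1−e^(−0.04·57))/4.15 = 0.2237
IBU = (5.9/100)·40·0.2237·1000/24.4 = 21.6340
BU:GU = 21.6340/52

0.4160


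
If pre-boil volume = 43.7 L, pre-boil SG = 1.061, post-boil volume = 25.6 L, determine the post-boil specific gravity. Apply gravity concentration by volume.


SG_post = 1 + (SG_pre − 1)·V_pre/V_post
pts_pre = (1.061 − 1)·1000 = 61.0000
pts_post = 61.0000·43.7/25.6 = 104.1289
SG_post = 1 + 104.1289/1000

1.1041


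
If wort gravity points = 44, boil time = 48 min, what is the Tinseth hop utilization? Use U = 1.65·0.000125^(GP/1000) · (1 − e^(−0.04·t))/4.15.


bigness = 1.65·0.000125^(44/1000) = 1.1111
boil_factor = (1 − e^(−0.04·48))/4.15 = 0.2056
U = 1.1111 · 0.2056

0.2285


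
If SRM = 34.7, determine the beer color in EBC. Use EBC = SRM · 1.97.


EBC = 34.7 · 1.97

68.3590 EBC


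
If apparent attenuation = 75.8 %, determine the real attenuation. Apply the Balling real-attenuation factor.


RA = AA · 0.8192
RA = 75.8 · 0.8192

62.0954 %


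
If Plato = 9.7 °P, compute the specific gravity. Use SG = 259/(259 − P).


SG = 259/(259 − 9.7)

1.0389


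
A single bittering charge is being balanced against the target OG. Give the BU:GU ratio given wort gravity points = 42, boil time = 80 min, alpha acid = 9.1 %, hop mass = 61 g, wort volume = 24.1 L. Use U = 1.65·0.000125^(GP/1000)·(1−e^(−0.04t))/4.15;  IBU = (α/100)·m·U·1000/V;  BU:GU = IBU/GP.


U = 1.65·0.000125^(42/1000)·(1−e^(−0.04·80))/4.15 = 0.2615
IBU = (9.1/100)·61·0.2615·1000/24.1 = 60.2263
BU:GU = 60.2263/42

1.4340


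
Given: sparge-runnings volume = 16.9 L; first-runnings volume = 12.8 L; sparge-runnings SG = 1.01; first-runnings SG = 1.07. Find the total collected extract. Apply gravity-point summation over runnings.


total = Σ (SG_i − 1)·1000·V_i
first = (1.07 − 1)·1000·12.8 = 896.0000
sparge = (1.01 − 1)·1000·16.9 = 169.0000
total = 896.0000 + 169.0000

1065.0000 gravity·L


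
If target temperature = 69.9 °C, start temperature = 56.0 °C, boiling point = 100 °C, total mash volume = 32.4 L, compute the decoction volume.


V_dec = V_total·(T_target − T_start)/(T_boil − T_start)
V_dec = 32.4·(69.9 − 56.0)/(100 − 56.0)

10.2355 L


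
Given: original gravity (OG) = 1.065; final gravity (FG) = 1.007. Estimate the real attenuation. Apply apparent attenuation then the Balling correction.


AA = (OG−FG)/(OG−1)·100;  RA = AA·0.8192
AA = (1.065 − 1.007)/(1.065 − 1)·100 = 89.2308
RA = 89.2308·0.8192

73.0978 %


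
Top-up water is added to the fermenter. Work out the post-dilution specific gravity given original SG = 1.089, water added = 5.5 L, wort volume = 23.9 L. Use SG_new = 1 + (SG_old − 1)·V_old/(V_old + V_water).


pts = (1.089 − 1)·1000·23.9/(23.9 + 5.5) = 72.3503
SG_new = 1 + 72.3503/1000

1.0724


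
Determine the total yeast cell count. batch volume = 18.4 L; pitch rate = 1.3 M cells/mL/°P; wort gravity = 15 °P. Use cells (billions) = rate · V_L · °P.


cells = 1.3 · 18.4 · 15

358.8000 billion cells


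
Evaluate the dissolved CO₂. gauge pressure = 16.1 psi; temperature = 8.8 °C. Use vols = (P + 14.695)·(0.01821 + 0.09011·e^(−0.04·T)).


vols = (16.1 + 14.695)·(0.01821 + 0.09011·e^(−0.04·8.8))

2.5123 volumes


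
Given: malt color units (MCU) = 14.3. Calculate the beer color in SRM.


SRM = 1.4922 · MCU^0.6859
SRM = 1.4922 · 14.3^0.6859

9.2528 SRM


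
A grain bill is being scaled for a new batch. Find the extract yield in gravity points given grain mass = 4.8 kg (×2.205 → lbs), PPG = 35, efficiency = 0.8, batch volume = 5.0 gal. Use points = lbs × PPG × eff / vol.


lbs = 4.8 × 2.205 = 10.5840
points = 10.5840 × 35 × 0.8 / 5.0

59.2704 points


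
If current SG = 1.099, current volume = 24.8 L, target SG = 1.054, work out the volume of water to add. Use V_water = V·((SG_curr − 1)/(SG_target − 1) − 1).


V_water = 24.8·((1.099 − 1)/(1.054 − 1) − 1)

20.6667 L


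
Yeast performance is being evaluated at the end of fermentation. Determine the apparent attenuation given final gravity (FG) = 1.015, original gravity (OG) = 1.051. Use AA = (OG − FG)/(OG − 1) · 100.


AA = (1.051 − 1.015)/(1.051 − 1) · 100

70.5882 %


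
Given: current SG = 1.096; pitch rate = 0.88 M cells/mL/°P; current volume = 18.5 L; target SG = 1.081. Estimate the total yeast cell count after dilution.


V_w = V·((SG_c−1)/(SG_t−1)−1);  °P = 259 − 259/SG_t;  cells = rate·(V+V_w)·°P
V_w = 18.5·((1.096−1)/(1.081−1)−1) = 3.4259
V_final = 18.5 + 3.4259 = 21.9259
°P = 259 − 259/1.081 = 19.4070
cells = 0.88·21.9259·19.4070

374.4551 billion cells


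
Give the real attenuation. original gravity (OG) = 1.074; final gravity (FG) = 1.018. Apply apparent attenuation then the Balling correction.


AA = (OG−FG)/(OG−1)·100;  RA = AA·0.8192
AA = (1.074 − 1.018)/(1.074 − 1)·100 = 75.6757
RA = 75.6757·0.8192

61.9935 %


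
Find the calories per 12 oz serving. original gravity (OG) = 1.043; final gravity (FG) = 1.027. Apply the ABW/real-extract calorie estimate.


ABW = (OG−FG)·131.25·0.79/FG;  °P = 259 − 259/SG (for OG→OE and FG→AE);  RE = 0.1808·OE + 0.8192·AE;  Cal = (6.9·ABW + 4·(RE−0.1))·FG·3.55
ABW = (1.043 − 1.027)·131.25·0.79/1.027 = 1.6154
OE = 259 − 259/1.043 = 10.6779 °P
AE = 259 − 259/1.027 = 6.8092 °P
RE = 0.1808·10.6779 + 0.8192·6.8092 = 7.5086 °P
Cal = (6.9·1.6154 + 4·(7.5086−0.1))·1.027·3.55

148.6800 kcal


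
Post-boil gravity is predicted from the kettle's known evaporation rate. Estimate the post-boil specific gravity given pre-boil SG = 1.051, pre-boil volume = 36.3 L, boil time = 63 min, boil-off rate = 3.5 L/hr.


V_post = V_pre − rate·(t/60);  SG_post = 1 + (SG_pre−1)·V_pre/V_post
V_post = 36.3 − 3.5·(63/60) = 32.6250
SG_post = 1 + (1.051 − 1)·36.3/32.6250

1.0567


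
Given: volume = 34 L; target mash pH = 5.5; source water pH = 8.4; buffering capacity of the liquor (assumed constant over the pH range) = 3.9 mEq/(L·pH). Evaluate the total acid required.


acid = buffering capacity · (pH_source − pH_target) · V
acid = 3.9 · (8.4 − 5.5) · 34

384.5400 mEq


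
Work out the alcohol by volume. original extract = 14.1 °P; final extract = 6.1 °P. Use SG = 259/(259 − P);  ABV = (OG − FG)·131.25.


OG = 259/(259 − 14.1) = 1.0576
FG = 259/(259 − 6.1) = 1.0241
ABV = (1.0576 − 1.0241)·131.25

4.3909 % ABV


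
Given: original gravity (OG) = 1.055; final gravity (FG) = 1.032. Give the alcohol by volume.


ABV = (OG − FG) · 131.25
ABV = (1.055 − 1.032) · 131.25

3.0187 % ABV


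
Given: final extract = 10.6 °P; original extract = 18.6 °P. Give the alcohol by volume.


SG = 259/(259 − P);  ABV = (OG − FG)·131.25
OG = 259/(259 − 18.6) = 1.0774
FG = 259/(259 − 10.6) = 1.0427
ABV = (1.0774 − 1.0427)·131.25

4.5541 % ABV


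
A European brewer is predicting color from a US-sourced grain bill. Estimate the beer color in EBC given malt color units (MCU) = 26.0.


SRM = 1.4922·MCU^0.6859;  EBC = SRM·1.97
SRM = 1.4922·26.0^0.6859 = 13.9430
EBC = 13.9430·1.97

27.4678 EBC


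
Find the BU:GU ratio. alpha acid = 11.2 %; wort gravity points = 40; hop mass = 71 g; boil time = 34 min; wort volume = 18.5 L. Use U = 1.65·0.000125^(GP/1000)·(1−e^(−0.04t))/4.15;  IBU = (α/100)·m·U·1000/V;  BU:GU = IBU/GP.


U = 1.65·0.000125^(40/1000)·(1−e^(−0.04·34))/4.15 = 0.2063
IBU = (11.2/100)·71·0.2063·1000/18.5 = 88.6756
BU:GU = 88.6756/40

2.2169


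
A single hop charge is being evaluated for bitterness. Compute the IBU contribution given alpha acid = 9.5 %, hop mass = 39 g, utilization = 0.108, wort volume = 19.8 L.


IBU = (α/100)·mass·U·1000 / V
IBU = (9.5/100)·39·0.108·1000 / 19.8

20.2091 IBU


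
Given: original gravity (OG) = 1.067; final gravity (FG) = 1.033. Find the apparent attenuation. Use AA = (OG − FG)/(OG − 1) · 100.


AA = (1.067 − 1.033)/(1.067 − 1) · 100

50.7463 %


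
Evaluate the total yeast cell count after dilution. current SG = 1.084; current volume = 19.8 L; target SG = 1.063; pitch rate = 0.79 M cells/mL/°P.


V_w = V·((SG_c−1)/(SG_t−1)−1);  °P = 259 − 259/SG_t;  cells = rate·(V+V_w)·°P
V_w = 19.8·((1.084−1)/(1.063−1)−1) = 6.6000
V_final = 19.8 + 6.6000 = 26.4000
°P = 259 − 259/1.063 = 15.3500
cells = 0.79·26.4000·15.3500

320.1386 billion cells


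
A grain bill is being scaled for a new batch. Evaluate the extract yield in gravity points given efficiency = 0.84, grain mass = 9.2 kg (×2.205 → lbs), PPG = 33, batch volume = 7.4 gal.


points = lbs × PPG × eff / vol
lbs = 9.2 × 2.205 = 20.2860
points = 20.2860 × 33 × 0.84 / 7.4

75.9903 points


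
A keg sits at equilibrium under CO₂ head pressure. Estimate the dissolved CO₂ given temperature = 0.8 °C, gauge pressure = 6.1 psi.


vols = (P + 14.695)·(0.01821 + 0.09011·e^(−0.04·T))
vols = (6.1 + 14.695)·(0.01821 + 0.09011·e^(−0.04·0.8))

2.1935 volumes


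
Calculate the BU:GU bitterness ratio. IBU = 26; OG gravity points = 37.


BU:GU = IBU / OG_points
BU:GU = 26 / 37

0.7027


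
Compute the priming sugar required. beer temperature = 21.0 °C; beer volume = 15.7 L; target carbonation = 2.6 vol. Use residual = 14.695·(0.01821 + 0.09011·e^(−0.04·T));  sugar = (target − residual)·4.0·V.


residual = 14.695·(0.01821 + 0.09011·e^(−0.04·21.0)) = 0.8393
sugar = (2.6 − 0.8393)·4.0·15.7

110.5749 g


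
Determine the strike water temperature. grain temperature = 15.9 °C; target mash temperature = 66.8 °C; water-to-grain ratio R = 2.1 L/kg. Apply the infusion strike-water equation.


T_strike = (0.41/R)·(T_mash − T_grain) + T_mash
T_strike = (0.41/2.1)·(66.8 − 15.9) + 66.8

76.7376 °C


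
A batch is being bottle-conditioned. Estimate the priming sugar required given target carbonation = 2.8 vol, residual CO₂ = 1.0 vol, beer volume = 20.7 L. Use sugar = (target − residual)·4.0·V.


sugar = (2.8 − 1.0)·4.0·20.7

149.0400 g


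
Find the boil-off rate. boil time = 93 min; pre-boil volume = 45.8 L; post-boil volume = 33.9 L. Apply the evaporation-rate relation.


rate = (V_pre − V_post) / (t_min/60)
rate = (45.8 − 33.9) / (93/60)

7.6774 L/hr


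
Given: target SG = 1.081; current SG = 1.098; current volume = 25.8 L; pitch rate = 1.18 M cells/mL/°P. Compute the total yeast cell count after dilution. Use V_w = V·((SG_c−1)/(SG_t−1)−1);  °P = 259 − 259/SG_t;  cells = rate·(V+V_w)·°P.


V_w = 25.8·((1.098−1)/(1.081−1)−1) = 5.4148
V_final = 25.8 + 5.4148 = 31.2148
°P = 259 − 259/1.081 = 19.4070
cells = 1.18·31.2148·19.4070

714.8285 billion cells


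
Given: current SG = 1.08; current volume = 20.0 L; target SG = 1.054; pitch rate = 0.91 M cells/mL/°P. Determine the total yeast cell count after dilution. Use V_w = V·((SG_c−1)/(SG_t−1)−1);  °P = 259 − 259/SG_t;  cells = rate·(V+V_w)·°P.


V_w = 20.0·((1.08−1)/(1.054−1)−1) = 9.6296
V_final = 20.0 + 9.6296 = 29.6296
°P = 259 − 259/1.054 = 13.2694
cells = 0.91·29.6296·13.2694

357.7837 billion cells


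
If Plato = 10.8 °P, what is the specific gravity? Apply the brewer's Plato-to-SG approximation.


SG = 259/(259 − P)
SG = 259/(259 − 10.8)

1.0435


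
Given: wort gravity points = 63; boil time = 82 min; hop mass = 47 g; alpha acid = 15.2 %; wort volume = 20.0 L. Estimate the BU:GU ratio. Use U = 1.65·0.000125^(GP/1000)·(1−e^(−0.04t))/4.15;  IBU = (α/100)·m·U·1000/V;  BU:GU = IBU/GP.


U = 1.65·0.000125^(63/1000)·(1−e^(−0.04·82))/4.15 = 0.2172
IBU = (15.2/100)·47·0.2172·1000/20.0 = 77.5882
BU:GU = 77.5882/63

1.2316


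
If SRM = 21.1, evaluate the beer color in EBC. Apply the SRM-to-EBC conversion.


EBC = SRM · 1.97
EBC = 21.1 · 1.97

41.5670 EBC


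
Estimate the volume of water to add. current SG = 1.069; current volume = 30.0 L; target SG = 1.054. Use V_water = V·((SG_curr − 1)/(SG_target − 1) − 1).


V_water = 30.0·((1.069 − 1)/(1.054 − 1) − 1)

8.3333 L


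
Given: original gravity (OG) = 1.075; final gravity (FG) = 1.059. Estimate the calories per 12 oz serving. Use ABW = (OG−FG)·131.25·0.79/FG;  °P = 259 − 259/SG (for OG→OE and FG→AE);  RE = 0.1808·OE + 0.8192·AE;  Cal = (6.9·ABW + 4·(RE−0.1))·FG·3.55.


ABW = (1.075 − 1.059)·131.25·0.79/1.059 = 1.5666
OE = 259 − 259/1.075 = 18.0698 °P
AE = 259 − 259/1.059 = 14.4297 °P
RE = 0.1808·18.0698 + 0.8192·14.4297 = 15.0878 °P
Cal = (6.9·1.5666 + 4·(15.0878−0.1))·1.059·3.55

266.0205 kcal


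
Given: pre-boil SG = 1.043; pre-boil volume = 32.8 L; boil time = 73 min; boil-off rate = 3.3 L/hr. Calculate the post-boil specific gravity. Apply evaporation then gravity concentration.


V_post = V_pre − rate·(t/60);  SG_post = 1 + (SG_pre−1)·V_pre/V_post
V_post = 32.8 − 3.3·(73/60) = 28.7850
SG_post = 1 + (1.043 − 1)·32.8/28.7850

1.0490


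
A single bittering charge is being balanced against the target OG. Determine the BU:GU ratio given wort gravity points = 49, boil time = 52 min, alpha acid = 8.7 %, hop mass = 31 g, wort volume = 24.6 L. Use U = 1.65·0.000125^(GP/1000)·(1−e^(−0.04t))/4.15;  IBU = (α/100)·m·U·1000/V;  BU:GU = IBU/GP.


U = 1.65·0.000125^(49/1000)·(1−e^(−0.04·52))/4.15 = 0.2240
IBU = (8.7/100)·31·0.2240·1000/24.6 = 24.5569
BU:GU = 24.5569/49

0.5012


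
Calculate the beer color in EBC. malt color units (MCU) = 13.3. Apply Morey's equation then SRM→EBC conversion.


SRM = 1.4922·MCU^0.6859;  EBC = SRM·1.97
SRM = 1.4922·13.3^0.6859 = 8.8039
EBC = 8.8039·1.97

17.3438 EBC


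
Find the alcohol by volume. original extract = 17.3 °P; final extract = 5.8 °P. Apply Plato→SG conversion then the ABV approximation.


SG = 259/(259 − P);  ABV = (OG − FG)·131.25
OG = 259/(259 − 17.3) = 1.0716
FG = 259/(259 − 5.8) = 1.0229
ABV = (1.0716 − 1.0229)·131.25

6.3879 % ABV


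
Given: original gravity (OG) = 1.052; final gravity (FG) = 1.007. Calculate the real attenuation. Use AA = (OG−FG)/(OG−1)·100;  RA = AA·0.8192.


AA = (1.052 − 1.007)/(1.052 − 1)·100 = 86.5385
RA = 86.5385·0.8192

70.8923 %


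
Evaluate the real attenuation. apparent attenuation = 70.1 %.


RA = AA · 0.8192
RA = 70.1 · 0.8192

57.4259 %


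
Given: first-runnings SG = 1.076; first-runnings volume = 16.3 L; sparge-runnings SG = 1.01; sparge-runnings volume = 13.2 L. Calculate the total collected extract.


total = Σ (SG_i − 1)·1000·V_i
first = (1.076 − 1)·1000·16.3 = 1238.8000
sparge = (1.01 − 1)·1000·13.2 = 132.0000
total = 1238.8000 + 132.0000

1370.8000 gravity·L


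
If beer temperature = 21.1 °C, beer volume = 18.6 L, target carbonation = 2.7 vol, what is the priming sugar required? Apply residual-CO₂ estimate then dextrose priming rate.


residual = 14.695·(0.01821 + 0.09011·e^(−0.04·T));  sugar = (target − residual)·4.0·V
residual = 14.695·(0.01821 + 0.09011·e^(−0.04·21.1)) = 0.8370
sugar = (2.7 − 0.8370)·4.0·18.6

138.6094 g


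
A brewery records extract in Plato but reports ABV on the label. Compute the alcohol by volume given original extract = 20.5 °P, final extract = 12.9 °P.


SG = 259/(259 − P);  ABV = (OG − FG)·131.25
OG = 259/(259 − 20.5) = 1.0860
FG = 259/(259 − 12.9) = 1.0524
ABV = (1.0860 − 1.0524)·131.25

4.4016 % ABV


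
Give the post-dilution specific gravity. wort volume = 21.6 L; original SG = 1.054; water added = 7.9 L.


SG_new = 1 + (SG_old − 1)·V_old/(V_old + V_water)
pts = (1.054 − 1)·1000·21.6/(21.6 + 7.9) = 39.5390
SG_new = 1 + 39.5390/1000

1.0395


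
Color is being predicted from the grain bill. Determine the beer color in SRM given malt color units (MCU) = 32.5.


SRM = 1.4922 · MCU^0.6859
SRM = 1.4922 · 32.5^0.6859

16.2490 SRM


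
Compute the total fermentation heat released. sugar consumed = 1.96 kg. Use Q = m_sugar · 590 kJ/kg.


Q = 1.96 · 590

1156.4000 kJ


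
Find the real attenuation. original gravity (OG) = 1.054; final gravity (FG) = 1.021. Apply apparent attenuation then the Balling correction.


AA = (OG−FG)/(OG−1)·100;  RA = AA·0.8192
AA = (1.054 − 1.021)/(1.054 − 1)·100 = 61.1111
RA = 61.1111·0.8192

50.0622 %


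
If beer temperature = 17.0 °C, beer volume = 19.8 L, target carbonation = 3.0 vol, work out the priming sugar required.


residual = 14.695·(0.01821 + 0.09011·e^(−0.04·T));  sugar = (target − residual)·4.0·V
residual = 14.695·(0.01821 + 0.09011·e^(−0.04·17.0)) = 0.9384
sugar = (3.0 − 0.9384)·4.0·19.8

163.2755 g


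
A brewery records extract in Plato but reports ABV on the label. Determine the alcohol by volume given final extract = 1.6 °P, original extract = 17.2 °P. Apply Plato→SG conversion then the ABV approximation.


SG = 259/(259 − P);  ABV = (OG − FG)·131.25
OG = 259/(259 − 17.2) = 1.0711
FG = 259/(259 − 1.6) = 1.0062
ABV = (1.0711 − 1.0062)·131.25

8.5204 % ABV


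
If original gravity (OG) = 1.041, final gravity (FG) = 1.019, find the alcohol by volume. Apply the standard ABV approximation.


ABV = (OG − FG) · 131.25
ABV = (1.041 − 1.019) · 131.25

2.8875 % ABV


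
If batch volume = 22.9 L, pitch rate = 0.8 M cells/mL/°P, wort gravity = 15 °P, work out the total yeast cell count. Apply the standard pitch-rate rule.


cells (billions) = rate · V_L · °P
cells = 0.8 · 22.9 · 15

274.8000 billion cells


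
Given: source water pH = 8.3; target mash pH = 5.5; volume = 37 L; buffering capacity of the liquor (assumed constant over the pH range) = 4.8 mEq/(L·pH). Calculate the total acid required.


acid = buffering capacity · (pH_source − pH_target) · V
acid = 4.8 · (8.3 − 5.5) · 37

497.2800 mEq


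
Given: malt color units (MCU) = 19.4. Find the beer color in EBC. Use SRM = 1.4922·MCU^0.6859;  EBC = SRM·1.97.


SRM = 1.4922·19.4^0.6859 = 11.4059
EBC = 11.4059·1.97

22.4697 EBC


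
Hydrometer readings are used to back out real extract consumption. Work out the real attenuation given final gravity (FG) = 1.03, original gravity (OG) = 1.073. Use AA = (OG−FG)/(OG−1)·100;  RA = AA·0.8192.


AA = (1.073 − 1.03)/(1.073 − 1)·100 = 58.9041
RA = 58.9041·0.8192

48.2542 %


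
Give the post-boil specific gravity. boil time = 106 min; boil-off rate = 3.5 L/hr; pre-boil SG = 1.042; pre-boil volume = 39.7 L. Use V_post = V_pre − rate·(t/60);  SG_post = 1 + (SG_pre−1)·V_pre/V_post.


V_post = 39.7 − 3.5·(106/60) = 33.5167
SG_post = 1 + (1.042 − 1)·39.7/33.5167

1.0497


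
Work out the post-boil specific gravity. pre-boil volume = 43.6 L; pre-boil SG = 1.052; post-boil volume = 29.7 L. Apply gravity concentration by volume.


SG_post = 1 + (SG_pre − 1)·V_pre/V_post
pts_pre = (1.052 − 1)·1000 = 52.0000
pts_post = 52.0000·43.6/29.7 = 76.3367
SG_post = 1 + 76.3367/1000

1.0763


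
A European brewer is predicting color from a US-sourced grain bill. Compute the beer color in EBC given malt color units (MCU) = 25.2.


SRM = 1.4922·MCU^0.6859;  EBC = SRM·1.97
SRM = 1.4922·25.2^0.6859 = 13.6473
EBC = 13.6473·1.97

26.8852 EBC


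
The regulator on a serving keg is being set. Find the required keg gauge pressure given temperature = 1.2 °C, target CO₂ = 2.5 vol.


psi = vols/(0.01821 + 0.09011·e^(−0.04·T)) − 14.695
psi = 2.5/(0.01821 + 0.09011·e^(−0.04·1.2)) − 14.695

9.3211 psi


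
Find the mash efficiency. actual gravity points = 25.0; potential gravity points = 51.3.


efficiency = actual / potential × 100
efficiency = 25.0 / 51.3 × 100

48.7329 %


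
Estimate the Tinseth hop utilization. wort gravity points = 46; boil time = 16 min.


U = 1.65·0.000125^(GP/1000) · (1 − e^(−0.04·t))/4.15
bigness = 1.65·0.000125^(46/1000) = 1.0913
boil_factor = (1 − e^(−0.04·16))/4.15 = 0.1139
U = 1.0913 · 0.1139

0.1243
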